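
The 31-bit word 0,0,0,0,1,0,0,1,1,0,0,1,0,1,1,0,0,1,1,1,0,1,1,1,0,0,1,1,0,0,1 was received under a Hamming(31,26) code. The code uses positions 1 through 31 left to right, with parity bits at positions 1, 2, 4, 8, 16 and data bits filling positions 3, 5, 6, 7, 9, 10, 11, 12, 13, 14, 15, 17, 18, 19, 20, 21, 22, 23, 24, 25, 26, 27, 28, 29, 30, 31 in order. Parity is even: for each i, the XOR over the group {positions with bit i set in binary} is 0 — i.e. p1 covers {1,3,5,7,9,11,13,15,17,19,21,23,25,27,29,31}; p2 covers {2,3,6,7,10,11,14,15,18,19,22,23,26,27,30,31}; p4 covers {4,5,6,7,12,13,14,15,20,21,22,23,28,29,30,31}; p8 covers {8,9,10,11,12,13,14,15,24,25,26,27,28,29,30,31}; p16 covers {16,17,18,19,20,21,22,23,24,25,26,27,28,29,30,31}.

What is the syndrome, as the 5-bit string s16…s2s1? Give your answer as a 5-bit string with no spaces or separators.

11101

s1 (pos 1,3,5,7,9,11,13,15,17,19,21,23,25,27,29,31): 0⊕0⊕1⊕0⊕1⊕0⊕0⊕1⊕0⊕1⊕0⊕1⊕0⊕1⊕0⊕1 = 1
s2 (pos 2,3,6,7,10,11,14,15,18,19,22,23,26,27,30,31): 0⊕0⊕0⊕0⊕0⊕0⊕1⊕1⊕1⊕1⊕1⊕1⊕0⊕1⊕0⊕1 = 0
s4 (pos 4,5,6,7,12,13,14,15,20,21,22,23,28,29,30,31): 0⊕1⊕0⊕0⊕1⊕0⊕1⊕1⊕1⊕0⊕1⊕1⊕1⊕0⊕0⊕1 = 1
s8 (pos 8,9,10,11,12,13,14,15,24,25,26,27,28,29,30,31): 1⊕1⊕0⊕0⊕1⊕0⊕1⊕1⊕1⊕0⊕0⊕1⊕1⊕0⊕0⊕1 = 1
s16 (pos 16,17,18,19,20,21,22,23,24,25,26,27,28,29,30,31): 0⊕0⊕1⊕1⊕1⊕0⊕1⊕1⊕1⊕0⊕0⊕1⊕1⊕0⊕0⊕1 = 1
Syndrome s16…s1 = 11101 → error at position 29.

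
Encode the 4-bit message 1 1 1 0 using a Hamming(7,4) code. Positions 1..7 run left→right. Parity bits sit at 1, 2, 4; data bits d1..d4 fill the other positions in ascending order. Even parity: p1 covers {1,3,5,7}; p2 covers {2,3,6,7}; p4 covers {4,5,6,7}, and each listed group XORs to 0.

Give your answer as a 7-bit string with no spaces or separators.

Place data at non-parity positions: p1 p2 1 p4 1 1 0
p1 (pos 1,3,5,7): XOR of data positions = 1⊕1⊕0 = 0
p2 (pos 2,3,6,7): XOR of data positions = 1⊕1⊕0 = 0
p4 (pos 4,5,6,7): XOR of data positions = 1⊕1⊕0 = 0
Codeword: 0010110

0010110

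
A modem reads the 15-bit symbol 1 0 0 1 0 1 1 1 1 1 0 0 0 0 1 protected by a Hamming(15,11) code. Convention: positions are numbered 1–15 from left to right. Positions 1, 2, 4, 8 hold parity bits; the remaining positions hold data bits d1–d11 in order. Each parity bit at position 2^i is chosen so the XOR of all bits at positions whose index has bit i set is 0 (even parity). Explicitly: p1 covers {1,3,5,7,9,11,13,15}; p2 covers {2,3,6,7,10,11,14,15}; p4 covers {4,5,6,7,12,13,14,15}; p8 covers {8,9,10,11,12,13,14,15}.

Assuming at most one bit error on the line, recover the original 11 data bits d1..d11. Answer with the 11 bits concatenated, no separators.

00111100001

s1 (pos 1,3,5,7,9,11,13,15): 1⊕0⊕0⊕1⊕1⊕0⊕0⊕1 = 0
s2 (pos 2,3,6,7,10,11,14,15): 0⊕0⊕1⊕1⊕1⊕0⊕0⊕1 = 0
s4 (pos 4,5,6,7,12,13,14,15): 1⊕0⊕1⊕1⊕0⊕0⊕0⊕1 = 0
s8 (pos 8,9,10,11,12,13,14,15): 1⊕1⊕1⊕0⊕0⊕0⊕0⊕1 = 0
Syndrome s8…s1 = 0000 → no error.
Read data bits from positions 3,5,6,7,9,10,11,12,13,14,15: 00111100001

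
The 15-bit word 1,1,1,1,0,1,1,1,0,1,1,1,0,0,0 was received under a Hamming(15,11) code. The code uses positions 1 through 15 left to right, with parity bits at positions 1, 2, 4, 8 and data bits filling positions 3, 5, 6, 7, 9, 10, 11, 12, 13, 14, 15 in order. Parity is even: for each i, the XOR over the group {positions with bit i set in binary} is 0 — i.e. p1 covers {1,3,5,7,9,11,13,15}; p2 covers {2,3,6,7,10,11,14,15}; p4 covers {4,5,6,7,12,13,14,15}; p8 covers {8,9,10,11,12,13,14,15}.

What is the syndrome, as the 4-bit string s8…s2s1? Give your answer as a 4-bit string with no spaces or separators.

s1 (pos 1,3,5,7,9,11,13,15): 1⊕1⊕0⊕1⊕0⊕1⊕0⊕0 = 0
s2 (pos 2,3,6,7,10,11,14,15): 1⊕1⊕1⊕1⊕1⊕1⊕0⊕0 = 0
s4 (pos 4,5,6,7,12,13,14,15): 1⊕0⊕1⊕1⊕1⊕0⊕0⊕0 = 0
s8 (pos 8,9,10,11,12,13,14,15): 1⊕0⊕1⊕1⊕1⊕0⊕0⊕0 = 0
Syndrome s8…s1 = 0000 → no error.

0000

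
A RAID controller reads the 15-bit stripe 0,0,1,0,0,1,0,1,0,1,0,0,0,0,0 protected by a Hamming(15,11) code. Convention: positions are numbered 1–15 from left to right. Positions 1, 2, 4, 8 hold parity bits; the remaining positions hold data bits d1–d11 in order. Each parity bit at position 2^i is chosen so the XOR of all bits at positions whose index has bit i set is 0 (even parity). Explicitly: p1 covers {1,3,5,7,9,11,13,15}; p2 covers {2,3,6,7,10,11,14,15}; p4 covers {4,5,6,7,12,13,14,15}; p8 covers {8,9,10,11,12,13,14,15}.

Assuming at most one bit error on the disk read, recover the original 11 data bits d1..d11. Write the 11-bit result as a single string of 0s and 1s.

10110100000

s1 (pos 1,3,5,7,9,11,13,15): 0⊕1⊕0⊕0⊕0⊕0⊕0⊕0 = 1
s2 (pos 2,3,6,7,10,11,14,15): 0⊕1⊕1⊕0⊕1⊕0⊕0⊕0 = 1
s4 (pos 4,5,6,7,12,13,14,15): 0⊕0⊕1⊕0⊕0⊕0⊕0⊕0 = 1
s8 (pos 8,9,10,11,12,13,14,15): 1⊕0⊕1⊕0⊕0⊕0⊕0⊕0 = 0
Syndrome s8…s1 = 0111 → error at position 7.
Flip position 7: 001001010100000 → 001001110100000
Read data bits from positions 3,5,6,7,9,10,11,12,13,14,15: 10110100000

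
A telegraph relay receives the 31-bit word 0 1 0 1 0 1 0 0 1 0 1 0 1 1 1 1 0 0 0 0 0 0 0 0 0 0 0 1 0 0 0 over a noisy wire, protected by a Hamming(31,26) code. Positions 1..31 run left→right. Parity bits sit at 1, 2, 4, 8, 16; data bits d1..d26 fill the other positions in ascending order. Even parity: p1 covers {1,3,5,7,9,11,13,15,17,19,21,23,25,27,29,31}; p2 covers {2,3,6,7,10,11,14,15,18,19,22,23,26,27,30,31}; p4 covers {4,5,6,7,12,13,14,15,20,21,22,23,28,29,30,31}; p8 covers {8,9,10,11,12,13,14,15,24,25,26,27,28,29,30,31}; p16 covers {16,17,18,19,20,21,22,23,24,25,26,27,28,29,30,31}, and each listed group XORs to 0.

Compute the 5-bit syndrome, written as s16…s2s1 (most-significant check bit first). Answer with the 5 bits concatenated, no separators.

00010

s1 (pos 1,3,5,7,9,11,13,15,17,19,21,23,25,27,29,31): 0⊕0⊕0⊕0⊕1⊕1⊕1⊕1⊕0⊕0⊕0⊕0⊕0⊕0⊕0⊕0 = 0
s2 (pos 2,3,6,7,10,11,14,15,18,19,22,23,26,27,30,31): 1⊕0⊕1⊕0⊕0⊕1⊕1⊕1⊕0⊕0⊕0⊕0⊕0⊕0⊕0⊕0 = 1
s4 (pos 4,5,6,7,12,13,14,15,20,21,22,23,28,29,30,31): 1⊕0⊕1⊕0⊕0⊕1⊕1⊕1⊕0⊕0⊕0⊕0⊕1⊕0⊕0⊕0 = 0
s8 (pos 8,9,10,11,12,13,14,15,24,25,26,27,28,29,30,31): 0⊕1⊕0⊕1⊕0⊕1⊕1⊕1⊕0⊕0⊕0⊕0⊕1⊕0⊕0⊕0 = 0
s16 (pos 16,17,18,19,20,21,22,23,24,25,26,27,28,29,30,31): 1⊕0⊕0⊕0⊕0⊕0⊕0⊕0⊕0⊕0⊕0⊕0⊕1⊕0⊕0⊕0 = 0
Syndrome s16…s1 = 00010 → error at position 2.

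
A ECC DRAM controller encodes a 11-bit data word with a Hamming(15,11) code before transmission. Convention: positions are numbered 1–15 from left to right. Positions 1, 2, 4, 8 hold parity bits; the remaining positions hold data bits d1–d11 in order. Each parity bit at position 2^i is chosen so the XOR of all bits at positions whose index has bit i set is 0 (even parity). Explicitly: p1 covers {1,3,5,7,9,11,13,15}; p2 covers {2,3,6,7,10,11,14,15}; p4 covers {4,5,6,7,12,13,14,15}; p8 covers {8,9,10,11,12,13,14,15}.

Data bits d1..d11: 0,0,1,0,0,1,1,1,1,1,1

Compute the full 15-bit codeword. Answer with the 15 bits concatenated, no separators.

110101000111111

Place data at non-parity positions: p1 p2 0 p4 0 1 0 p8 0 1 1 1 1 1 1
p1 (pos 1,3,5,7,9,11,13,15): XOR of data positions = 0⊕0⊕0⊕0⊕1⊕1⊕1 = 1
p2 (pos 2,3,6,7,10,11,14,15): XOR of data positions = 0⊕1⊕0⊕1⊕1⊕1⊕1 = 1
p4 (pos 4,5,6,7,12,13,14,15): XOR of data positions = 0⊕1⊕0⊕1⊕1⊕1⊕1 = 1
p8 (pos 8,9,10,11,12,13,14,15): XOR of data positions = 0⊕1⊕1⊕1⊕1⊕1⊕1 = 0
Codeword: 110101000111111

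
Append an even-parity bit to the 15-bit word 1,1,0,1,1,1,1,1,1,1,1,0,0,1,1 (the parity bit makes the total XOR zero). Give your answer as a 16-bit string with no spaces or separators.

XOR of the 15 data bits: 1⊕1⊕0⊕1⊕1⊕1⊕1⊕1⊕1⊕1⊕1⊕0⊕0⊕1⊕1 = 0
Parity bit = 0 (so all 16 bits XOR to 0).

1101111111100110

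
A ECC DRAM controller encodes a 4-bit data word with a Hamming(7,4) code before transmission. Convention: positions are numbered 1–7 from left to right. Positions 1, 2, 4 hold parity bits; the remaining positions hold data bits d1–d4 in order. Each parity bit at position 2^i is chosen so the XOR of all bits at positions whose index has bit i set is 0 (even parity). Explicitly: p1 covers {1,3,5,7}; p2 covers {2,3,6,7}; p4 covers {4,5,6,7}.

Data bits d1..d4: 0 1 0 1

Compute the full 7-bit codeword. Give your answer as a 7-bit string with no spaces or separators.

0100101

Place data at non-parity positions: p1 p2 0 p4 1 0 1
p1 (pos 1,3,5,7): XOR of data positions = 0⊕1⊕1 = 0
p2 (pos 2,3,6,7): XOR of data positions = 0⊕0⊕1 = 1
p4 (pos 4,5,6,7): XOR of data positions = 1⊕0⊕1 = 0
Codeword: 0100101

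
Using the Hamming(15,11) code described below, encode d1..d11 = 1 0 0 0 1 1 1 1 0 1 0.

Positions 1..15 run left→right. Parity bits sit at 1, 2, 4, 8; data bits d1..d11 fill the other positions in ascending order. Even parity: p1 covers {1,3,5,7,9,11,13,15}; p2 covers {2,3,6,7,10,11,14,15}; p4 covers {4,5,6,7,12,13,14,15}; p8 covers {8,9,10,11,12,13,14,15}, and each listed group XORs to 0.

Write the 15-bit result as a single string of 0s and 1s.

101000011111010

Place data at non-parity positions: p1 p2 1 p4 0 0 0 p8 1 1 1 1 0 1 0
p1 (pos 1,3,5,7,9,11,13,15): XOR of data positions = 1⊕0⊕0⊕1⊕1⊕0⊕0 = 1
p2 (pos 2,3,6,7,10,11,14,15): XOR of data positions = 1⊕0⊕0⊕1⊕1⊕1⊕0 = 0
p4 (pos 4,5,6,7,12,13,14,15): XOR of data positions = 0⊕0⊕0⊕1⊕0⊕1⊕0 = 0
p8 (pos 8,9,10,11,12,13,14,15): XOR of data positions = 1⊕1⊕1⊕1⊕0⊕1⊕0 = 1
Codeword: 101000011111010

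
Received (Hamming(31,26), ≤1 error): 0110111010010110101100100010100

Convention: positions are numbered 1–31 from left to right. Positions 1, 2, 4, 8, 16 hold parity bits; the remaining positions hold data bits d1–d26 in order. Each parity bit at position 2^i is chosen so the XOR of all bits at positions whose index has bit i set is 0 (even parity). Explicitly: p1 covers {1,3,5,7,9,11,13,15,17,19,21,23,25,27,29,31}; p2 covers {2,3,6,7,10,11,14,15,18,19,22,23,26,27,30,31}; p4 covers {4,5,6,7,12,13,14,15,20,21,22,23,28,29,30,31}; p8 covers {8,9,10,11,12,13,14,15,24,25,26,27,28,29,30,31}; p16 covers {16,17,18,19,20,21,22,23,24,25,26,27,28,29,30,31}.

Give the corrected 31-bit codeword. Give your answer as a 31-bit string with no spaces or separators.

s1 (pos 1,3,5,7,9,11,13,15,17,19,21,23,25,27,29,31): 0⊕1⊕1⊕1⊕1⊕0⊕0⊕1⊕1⊕1⊕0⊕1⊕0⊕1⊕1⊕0 = 0
s2 (pos 2,3,6,7,10,11,14,15,18,19,22,23,26,27,30,31): 1⊕1⊕1⊕1⊕0⊕0⊕1⊕1⊕0⊕1⊕0⊕1⊕0⊕1⊕0⊕0 = 1
s4 (pos 4,5,6,7,12,13,14,15,20,21,22,23,28,29,30,31): 0⊕1⊕1⊕1⊕1⊕0⊕1⊕1⊕1⊕0⊕0⊕1⊕0⊕1⊕0⊕0 = 1
s8 (pos 8,9,10,11,12,13,14,15,24,25,26,27,28,29,30,31): 0⊕1⊕0⊕0⊕1⊕0⊕1⊕1⊕0⊕0⊕0⊕1⊕0⊕1⊕0⊕0 = 0
s16 (pos 16,17,18,19,20,21,22,23,24,25,26,27,28,29,30,31): 0⊕1⊕0⊕1⊕1⊕0⊕0⊕1⊕0⊕0⊕0⊕1⊕0⊕1⊕0⊕0 = 0
Syndrome s16…s1 = 00110 → error at position 6.
Flip position 6: 0110111010010110101100100010100 → 0110101010010110101100100010100

0110101010010110101100100010100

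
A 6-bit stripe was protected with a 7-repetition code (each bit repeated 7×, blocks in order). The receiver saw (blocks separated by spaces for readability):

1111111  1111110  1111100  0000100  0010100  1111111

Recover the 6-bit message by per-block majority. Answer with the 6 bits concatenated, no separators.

111001

Block 1 (1111111): 7 ones → 1
Block 2 (1111110): 6 ones → 1
Block 3 (1111100): 5 ones → 1
Block 4 (0000100): 1 one → 0
Block 5 (0010100): 2 ones → 0
Block 6 (1111111): 7 ones → 1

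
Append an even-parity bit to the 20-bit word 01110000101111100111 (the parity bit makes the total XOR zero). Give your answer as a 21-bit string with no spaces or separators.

XOR of the 20 data bits: 0⊕1⊕1⊕1⊕0⊕0⊕0⊕0⊕1⊕0⊕1⊕1⊕1⊕1⊕1⊕0⊕0⊕1⊕1⊕1 = 0
Parity bit = 0 (so all 21 bits XOR to 0).

011100001011111001110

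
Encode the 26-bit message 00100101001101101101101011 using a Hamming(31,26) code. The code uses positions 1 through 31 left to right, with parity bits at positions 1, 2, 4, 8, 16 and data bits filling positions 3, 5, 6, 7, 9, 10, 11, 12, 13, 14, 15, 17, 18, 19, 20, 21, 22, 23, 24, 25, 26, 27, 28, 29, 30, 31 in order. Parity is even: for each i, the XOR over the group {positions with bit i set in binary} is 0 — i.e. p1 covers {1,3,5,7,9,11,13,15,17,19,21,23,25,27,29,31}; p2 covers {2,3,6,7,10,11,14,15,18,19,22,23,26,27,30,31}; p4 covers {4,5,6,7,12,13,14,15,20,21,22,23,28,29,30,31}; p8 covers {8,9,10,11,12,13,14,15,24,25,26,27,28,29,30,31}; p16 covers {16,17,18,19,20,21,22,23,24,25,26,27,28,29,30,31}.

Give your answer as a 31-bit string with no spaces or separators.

Place data at non-parity positions: p1 p2 0 p4 0 1 0 p8 0 1 0 1 0 0 1 p16 1 0 1 1 0 1 1 0 1 1 0 1 0 1 1
p1 (pos 1,3,5,7,9,11,13,15,17,19,21,23,25,27,29,31): XOR of data positions = 0⊕0⊕0⊕0⊕0⊕0⊕1⊕1⊕1⊕0⊕1⊕1⊕0⊕0⊕1 = 0
p2 (pos 2,3,6,7,10,11,14,15,18,19,22,23,26,27,30,31): XOR of data positions = 0⊕1⊕0⊕1⊕0⊕0⊕1⊕0⊕1⊕1⊕1⊕1⊕0⊕1⊕1 = 1
p4 (pos 4,5,6,7,12,13,14,15,20,21,22,23,28,29,30,31): XOR of data positions = 0⊕1⊕0⊕1⊕0⊕0⊕1⊕1⊕0⊕1⊕1⊕1⊕0⊕1⊕1 = 1
p8 (pos 8,9,10,11,12,13,14,15,24,25,26,27,28,29,30,31): XOR of data positions = 0⊕1⊕0⊕1⊕0⊕0⊕1⊕0⊕1⊕1⊕0⊕1⊕0⊕1⊕1 = 0
p16 (pos 16,17,18,19,20,21,22,23,24,25,26,27,28,29,30,31): XOR of data positions = 1⊕0⊕1⊕1⊕0⊕1⊕1⊕0⊕1⊕1⊕0⊕1⊕0⊕1⊕1 = 0
Codeword: 0101010001010010101101101101011

0101010001010010101101101101011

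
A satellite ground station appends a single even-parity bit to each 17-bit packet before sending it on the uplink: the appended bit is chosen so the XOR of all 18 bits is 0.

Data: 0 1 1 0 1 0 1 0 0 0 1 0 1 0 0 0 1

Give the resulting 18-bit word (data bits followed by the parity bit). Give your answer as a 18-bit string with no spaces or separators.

XOR of the 17 data bits: 0⊕1⊕1⊕0⊕1⊕0⊕1⊕0⊕0⊕0⊕1⊕0⊕1⊕0⊕0⊕0⊕1 = 1
Parity bit = 1 (so all 18 bits XOR to 0).

011010100010100011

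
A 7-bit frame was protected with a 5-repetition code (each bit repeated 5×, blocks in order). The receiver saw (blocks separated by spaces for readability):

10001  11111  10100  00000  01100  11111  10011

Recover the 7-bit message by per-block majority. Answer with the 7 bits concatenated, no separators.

Block 1 (10001): 2 ones → 0
Block 2 (11111): 5 ones → 1
Block 3 (10100): 2 ones → 0
Block 4 (00000): 0 ones → 0
Block 5 (01100): 2 ones → 0
Block 6 (11111): 5 ones → 1
Block 7 (10011): 3 ones → 1

0100011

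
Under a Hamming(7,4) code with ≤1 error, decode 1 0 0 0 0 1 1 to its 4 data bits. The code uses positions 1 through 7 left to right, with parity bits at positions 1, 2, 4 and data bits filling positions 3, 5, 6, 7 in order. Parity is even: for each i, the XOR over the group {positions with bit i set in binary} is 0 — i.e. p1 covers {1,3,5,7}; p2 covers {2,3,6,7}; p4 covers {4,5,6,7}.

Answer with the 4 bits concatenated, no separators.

0011

s1 (pos 1,3,5,7): 1⊕0⊕0⊕1 = 0
s2 (pos 2,3,6,7): 0⊕0⊕1⊕1 = 0
s4 (pos 4,5,6,7): 0⊕0⊕1⊕1 = 0
Syndrome s4…s1 = 000 → no error.
Read data bits from positions 3,5,6,7: 0011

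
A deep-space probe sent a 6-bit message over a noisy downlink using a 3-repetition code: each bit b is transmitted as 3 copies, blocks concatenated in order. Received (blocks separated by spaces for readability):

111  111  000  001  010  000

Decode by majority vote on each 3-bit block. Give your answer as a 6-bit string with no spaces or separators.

Block 1 (111): 3 ones → 1
Block 2 (111): 3 ones → 1
Block 3 (000): 0 ones → 0
Block 4 (001): 1 one → 0
Block 5 (010): 1 one → 0
Block 6 (000): 0 ones → 0

110000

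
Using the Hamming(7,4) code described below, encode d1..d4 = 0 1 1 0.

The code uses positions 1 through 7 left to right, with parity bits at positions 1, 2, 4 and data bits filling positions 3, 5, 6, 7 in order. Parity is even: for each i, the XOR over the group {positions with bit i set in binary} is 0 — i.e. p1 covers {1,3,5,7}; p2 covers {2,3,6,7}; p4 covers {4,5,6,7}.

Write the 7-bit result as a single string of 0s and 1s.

1100110

Place data at non-parity positions: p1 p2 0 p4 1 1 0
p1 (pos 1,3,5,7): XOR of data positions = 0⊕1⊕0 = 1
p2 (pos 2,3,6,7): XOR of data positions = 0⊕1⊕0 = 1
p4 (pos 4,5,6,7): XOR of data positions = 1⊕1⊕0 = 0
Codeword: 1100110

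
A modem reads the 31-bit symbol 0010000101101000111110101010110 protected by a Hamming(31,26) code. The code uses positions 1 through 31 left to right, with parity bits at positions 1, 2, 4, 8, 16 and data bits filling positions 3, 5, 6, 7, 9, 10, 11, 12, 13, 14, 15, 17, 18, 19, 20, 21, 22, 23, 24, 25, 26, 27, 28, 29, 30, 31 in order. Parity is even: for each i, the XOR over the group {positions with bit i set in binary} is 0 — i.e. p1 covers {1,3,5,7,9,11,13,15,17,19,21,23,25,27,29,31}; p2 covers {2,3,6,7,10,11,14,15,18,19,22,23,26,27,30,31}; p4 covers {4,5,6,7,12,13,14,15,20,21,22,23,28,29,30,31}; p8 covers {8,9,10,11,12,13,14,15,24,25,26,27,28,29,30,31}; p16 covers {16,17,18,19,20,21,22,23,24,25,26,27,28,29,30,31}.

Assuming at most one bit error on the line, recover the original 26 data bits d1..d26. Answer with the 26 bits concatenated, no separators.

s1 (pos 1,3,5,7,9,11,13,15,17,19,21,23,25,27,29,31): 0⊕1⊕0⊕0⊕0⊕1⊕1⊕0⊕1⊕1⊕1⊕1⊕1⊕1⊕1⊕0 = 0
s2 (pos 2,3,6,7,10,11,14,15,18,19,22,23,26,27,30,31): 0⊕1⊕0⊕0⊕1⊕1⊕0⊕0⊕1⊕1⊕0⊕1⊕0⊕1⊕1⊕0 = 0
s4 (pos 4,5,6,7,12,13,14,15,20,21,22,23,28,29,30,31): 0⊕0⊕0⊕0⊕0⊕1⊕0⊕0⊕1⊕1⊕0⊕1⊕0⊕1⊕1⊕0 = 0
s8 (pos 8,9,10,11,12,13,14,15,24,25,26,27,28,29,30,31): 1⊕0⊕1⊕1⊕0⊕1⊕0⊕0⊕0⊕1⊕0⊕1⊕0⊕1⊕1⊕0 = 0
s16 (pos 16,17,18,19,20,21,22,23,24,25,26,27,28,29,30,31): 0⊕1⊕1⊕1⊕1⊕1⊕0⊕1⊕0⊕1⊕0⊕1⊕0⊕1⊕1⊕0 = 0
Syndrome s16…s1 = 00000 → no error.
Read data bits from positions 3,5,6,7,9,10,11,12,13,14,15,17,18,19,20,21,22,23,24,25,26,27,28,29,30,31: 10000110100111110101010110

10000110100111110101010110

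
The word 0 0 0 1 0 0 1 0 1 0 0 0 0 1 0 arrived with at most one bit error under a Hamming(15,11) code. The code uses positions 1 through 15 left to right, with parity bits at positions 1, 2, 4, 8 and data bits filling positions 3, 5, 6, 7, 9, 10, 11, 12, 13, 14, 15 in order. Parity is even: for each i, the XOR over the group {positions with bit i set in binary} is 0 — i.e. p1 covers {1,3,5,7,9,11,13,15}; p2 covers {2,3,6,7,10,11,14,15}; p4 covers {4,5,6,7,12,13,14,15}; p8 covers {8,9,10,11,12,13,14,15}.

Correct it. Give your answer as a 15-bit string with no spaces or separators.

s1 (pos 1,3,5,7,9,11,13,15): 0⊕0⊕0⊕1⊕1⊕0⊕0⊕0 = 0
s2 (pos 2,3,6,7,10,11,14,15): 0⊕0⊕0⊕1⊕0⊕0⊕1⊕0 = 0
s4 (pos 4,5,6,7,12,13,14,15): 1⊕0⊕0⊕1⊕0⊕0⊕1⊕0 = 1
s8 (pos 8,9,10,11,12,13,14,15): 0⊕1⊕0⊕0⊕0⊕0⊕1⊕0 = 0
Syndrome s8…s1 = 0100 → error at position 4.
Flip position 4: 000100101000010 → 000000101000010

000000101000010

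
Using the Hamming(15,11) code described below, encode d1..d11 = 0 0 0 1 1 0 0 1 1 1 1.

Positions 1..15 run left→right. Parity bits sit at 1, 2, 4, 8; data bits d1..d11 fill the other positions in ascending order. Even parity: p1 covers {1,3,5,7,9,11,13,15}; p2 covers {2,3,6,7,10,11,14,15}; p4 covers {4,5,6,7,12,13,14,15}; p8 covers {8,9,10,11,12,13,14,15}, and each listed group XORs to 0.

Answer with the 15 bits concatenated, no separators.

Place data at non-parity positions: p1 p2 0 p4 0 0 1 p8 1 0 0 1 1 1 1
p1 (pos 1,3,5,7,9,11,13,15): XOR of data positions = 0⊕0⊕1⊕1⊕0⊕1⊕1 = 0
p2 (pos 2,3,6,7,10,11,14,15): XOR of data positions = 0⊕0⊕1⊕0⊕0⊕1⊕1 = 1
p4 (pos 4,5,6,7,12,13,14,15): XOR of data positions = 0⊕0⊕1⊕1⊕1⊕1⊕1 = 1
p8 (pos 8,9,10,11,12,13,14,15): XOR of data positions = 1⊕0⊕0⊕1⊕1⊕1⊕1 = 1
Codeword: 010100111001111

010100111001111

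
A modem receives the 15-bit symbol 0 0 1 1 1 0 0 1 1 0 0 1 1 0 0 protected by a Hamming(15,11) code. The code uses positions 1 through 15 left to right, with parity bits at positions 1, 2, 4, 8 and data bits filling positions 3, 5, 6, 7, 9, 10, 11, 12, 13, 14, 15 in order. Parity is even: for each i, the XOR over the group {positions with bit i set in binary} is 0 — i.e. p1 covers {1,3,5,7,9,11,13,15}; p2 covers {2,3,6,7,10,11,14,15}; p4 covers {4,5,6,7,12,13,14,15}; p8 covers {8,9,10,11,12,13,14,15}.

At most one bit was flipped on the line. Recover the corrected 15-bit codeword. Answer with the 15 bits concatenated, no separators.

011110011001100

s1 (pos 1,3,5,7,9,11,13,15): 0⊕1⊕1⊕0⊕1⊕0⊕1⊕0 = 0
s2 (pos 2,3,6,7,10,11,14,15): 0⊕1⊕0⊕0⊕0⊕0⊕0⊕0 = 1
s4 (pos 4,5,6,7,12,13,14,15): 1⊕1⊕0⊕0⊕1⊕1⊕0⊕0 = 0
s8 (pos 8,9,10,11,12,13,14,15): 1⊕1⊕0⊕0⊕1⊕1⊕0⊕0 = 0
Syndrome s8…s1 = 0010 → error at position 2.
Flip position 2: 001110011001100 → 011110011001100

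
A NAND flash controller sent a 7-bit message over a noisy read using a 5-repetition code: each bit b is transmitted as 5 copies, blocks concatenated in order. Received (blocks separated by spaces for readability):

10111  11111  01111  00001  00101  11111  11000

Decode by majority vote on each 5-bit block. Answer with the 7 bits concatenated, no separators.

1110010

Block 1 (10111): 4 ones → 1
Block 2 (11111): 5 ones → 1
Block 3 (01111): 4 ones → 1
Block 4 (00001): 1 one → 0
Block 5 (00101): 2 ones → 0
Block 6 (11111): 5 ones → 1
Block 7 (11000): 2 ones → 0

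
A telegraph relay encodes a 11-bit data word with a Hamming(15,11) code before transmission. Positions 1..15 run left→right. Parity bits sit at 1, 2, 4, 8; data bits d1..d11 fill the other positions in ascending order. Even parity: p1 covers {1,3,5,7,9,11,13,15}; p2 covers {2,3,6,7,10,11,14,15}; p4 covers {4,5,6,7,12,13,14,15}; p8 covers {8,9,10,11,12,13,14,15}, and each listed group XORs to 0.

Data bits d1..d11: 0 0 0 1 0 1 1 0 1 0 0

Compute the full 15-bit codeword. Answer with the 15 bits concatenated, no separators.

110000110110100

Place data at non-parity positions: p1 p2 0 p4 0 0 1 p8 0 1 1 0 1 0 0
p1 (pos 1,3,5,7,9,11,13,15): XOR of data positions = 0⊕0⊕1⊕0⊕1⊕1⊕0 = 1
p2 (pos 2,3,6,7,10,11,14,15): XOR of data positions = 0⊕0⊕1⊕1⊕1⊕0⊕0 = 1
p4 (pos 4,5,6,7,12,13,14,15): XOR of data positions = 0⊕0⊕1⊕0⊕1⊕0⊕0 = 0
p8 (pos 8,9,10,11,12,13,14,15): XOR of data positions = 0⊕1⊕1⊕0⊕1⊕0⊕0 = 1
Codeword: 110000110110100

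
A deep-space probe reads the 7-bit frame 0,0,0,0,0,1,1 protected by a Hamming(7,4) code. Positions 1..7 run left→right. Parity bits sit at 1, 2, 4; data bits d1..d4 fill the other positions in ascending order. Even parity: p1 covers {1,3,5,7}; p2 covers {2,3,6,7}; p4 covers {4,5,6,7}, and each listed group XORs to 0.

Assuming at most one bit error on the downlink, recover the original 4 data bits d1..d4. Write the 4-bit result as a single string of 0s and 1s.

0011

s1 (pos 1,3,5,7): 0⊕0⊕0⊕1 = 1
s2 (pos 2,3,6,7): 0⊕0⊕1⊕1 = 0
s4 (pos 4,5,6,7): 0⊕0⊕1⊕1 = 0
Syndrome s4…s1 = 001 → error at position 1.
Flip position 1: 0000011 → 1000011
Read data bits from positions 3,5,6,7: 0011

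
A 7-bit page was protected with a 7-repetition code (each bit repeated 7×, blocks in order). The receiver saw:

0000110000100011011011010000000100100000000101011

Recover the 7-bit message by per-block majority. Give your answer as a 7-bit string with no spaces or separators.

Block 1 (0000110): 2 ones → 0
Block 2 (0001000): 1 one → 0
Block 3 (1101101): 5 ones → 1
Block 4 (1010000): 2 ones → 0
Block 5 (0001001): 2 ones → 0
Block 6 (0000000): 0 ones → 0
Block 7 (0101011): 4 ones → 1

0010001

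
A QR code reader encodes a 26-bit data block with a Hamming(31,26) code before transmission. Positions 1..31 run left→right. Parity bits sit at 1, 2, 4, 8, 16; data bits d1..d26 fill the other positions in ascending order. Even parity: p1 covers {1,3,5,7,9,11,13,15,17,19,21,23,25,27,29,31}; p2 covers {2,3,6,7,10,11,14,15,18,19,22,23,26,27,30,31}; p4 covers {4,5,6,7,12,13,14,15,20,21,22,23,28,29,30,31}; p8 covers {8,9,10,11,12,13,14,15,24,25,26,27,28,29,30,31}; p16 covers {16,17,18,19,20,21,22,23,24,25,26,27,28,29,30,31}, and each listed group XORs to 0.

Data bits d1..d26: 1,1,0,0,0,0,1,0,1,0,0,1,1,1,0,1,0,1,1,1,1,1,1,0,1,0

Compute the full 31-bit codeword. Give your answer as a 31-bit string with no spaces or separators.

Place data at non-parity positions: p1 p2 1 p4 1 0 0 p8 0 0 1 0 1 0 0 p16 1 1 1 0 1 0 1 1 1 1 1 1 0 1 0
p1 (pos 1,3,5,7,9,11,13,15,17,19,21,23,25,27,29,31): XOR of data positions = 1⊕1⊕0⊕0⊕1⊕1⊕0⊕1⊕1⊕1⊕1⊕1⊕1⊕0⊕0 = 0
p2 (pos 2,3,6,7,10,11,14,15,18,19,22,23,26,27,30,31): XOR of data positions = 1⊕0⊕0⊕0⊕1⊕0⊕0⊕1⊕1⊕0⊕1⊕1⊕1⊕1⊕0 = 0
p4 (pos 4,5,6,7,12,13,14,15,20,21,22,23,28,29,30,31): XOR of data positions = 1⊕0⊕0⊕0⊕1⊕0⊕0⊕0⊕1⊕0⊕1⊕1⊕0⊕1⊕0 = 0
p8 (pos 8,9,10,11,12,13,14,15,24,25,26,27,28,29,30,31): XOR of data positions = 0⊕0⊕1⊕0⊕1⊕0⊕0⊕1⊕1⊕1⊕1⊕1⊕0⊕1⊕0 = 0
p16 (pos 16,17,18,19,20,21,22,23,24,25,26,27,28,29,30,31): XOR of data positions = 1⊕1⊕1⊕0⊕1⊕0⊕1⊕1⊕1⊕1⊕1⊕1⊕0⊕1⊕0 = 1
Codeword: 0010100000101001111010111111010

0010100000101001111010111111010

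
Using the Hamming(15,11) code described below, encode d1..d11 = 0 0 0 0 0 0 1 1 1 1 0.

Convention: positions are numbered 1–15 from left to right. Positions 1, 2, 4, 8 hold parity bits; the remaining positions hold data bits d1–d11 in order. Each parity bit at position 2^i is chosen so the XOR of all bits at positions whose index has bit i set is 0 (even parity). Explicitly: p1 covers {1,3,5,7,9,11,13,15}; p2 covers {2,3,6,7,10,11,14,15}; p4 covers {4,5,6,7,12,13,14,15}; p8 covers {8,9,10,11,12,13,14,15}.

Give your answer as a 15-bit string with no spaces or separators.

000100000011110

Place data at non-parity positions: p1 p2 0 p4 0 0 0 p8 0 0 1 1 1 1 0
p1 (pos 1,3,5,7,9,11,13,15): XOR of data positions = 0⊕0⊕0⊕0⊕1⊕1⊕0 = 0
p2 (pos 2,3,6,7,10,11,14,15): XOR of data positions = 0⊕0⊕0⊕0⊕1⊕1⊕0 = 0
p4 (pos 4,5,6,7,12,13,14,15): XOR of data positions = 0⊕0⊕0⊕1⊕1⊕1⊕0 = 1
p8 (pos 8,9,10,11,12,13,14,15): XOR of data positions = 0⊕0⊕1⊕1⊕1⊕1⊕0 = 0
Codeword: 000100000011110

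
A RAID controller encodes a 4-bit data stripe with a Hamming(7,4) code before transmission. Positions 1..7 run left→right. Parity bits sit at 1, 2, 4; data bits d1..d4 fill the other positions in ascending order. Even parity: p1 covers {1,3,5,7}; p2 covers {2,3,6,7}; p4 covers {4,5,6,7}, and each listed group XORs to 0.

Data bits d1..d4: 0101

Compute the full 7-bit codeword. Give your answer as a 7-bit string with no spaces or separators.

Place data at non-parity positions: p1 p2 0 p4 1 0 1
p1 (pos 1,3,5,7): XOR of data positions = 0⊕1⊕1 = 0
p2 (pos 2,3,6,7): XOR of data positions = 0⊕0⊕1 = 1
p4 (pos 4,5,6,7): XOR of data positions = 1⊕0⊕1 = 0
Codeword: 0100101

0100101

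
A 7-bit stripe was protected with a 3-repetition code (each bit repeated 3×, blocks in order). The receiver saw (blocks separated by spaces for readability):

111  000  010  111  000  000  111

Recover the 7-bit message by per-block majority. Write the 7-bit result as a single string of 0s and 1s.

1001001

Block 1 (111): 3 ones → 1
Block 2 (000): 0 ones → 0
Block 3 (010): 1 one → 0
Block 4 (111): 3 ones → 1
Block 5 (000): 0 ones → 0
Block 6 (000): 0 ones → 0
Block 7 (111): 3 ones → 1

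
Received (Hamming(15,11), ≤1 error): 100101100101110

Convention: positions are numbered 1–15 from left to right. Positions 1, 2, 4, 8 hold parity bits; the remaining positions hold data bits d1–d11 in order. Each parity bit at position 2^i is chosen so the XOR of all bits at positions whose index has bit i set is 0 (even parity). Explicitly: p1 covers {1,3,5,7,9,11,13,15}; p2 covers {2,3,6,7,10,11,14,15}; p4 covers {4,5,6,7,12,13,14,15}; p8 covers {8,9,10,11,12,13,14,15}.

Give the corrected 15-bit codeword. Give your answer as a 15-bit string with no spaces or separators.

000101100101110

s1 (pos 1,3,5,7,9,11,13,15): 1⊕0⊕0⊕1⊕0⊕0⊕1⊕0 = 1
s2 (pos 2,3,6,7,10,11,14,15): 0⊕0⊕1⊕1⊕1⊕0⊕1⊕0 = 0
s4 (pos 4,5,6,7,12,13,14,15): 1⊕0⊕1⊕1⊕1⊕1⊕1⊕0 = 0
s8 (pos 8,9,10,11,12,13,14,15): 0⊕0⊕1⊕0⊕1⊕1⊕1⊕0 = 0
Syndrome s8…s1 = 0001 → error at position 1.
Flip position 1: 100101100101110 → 000101100101110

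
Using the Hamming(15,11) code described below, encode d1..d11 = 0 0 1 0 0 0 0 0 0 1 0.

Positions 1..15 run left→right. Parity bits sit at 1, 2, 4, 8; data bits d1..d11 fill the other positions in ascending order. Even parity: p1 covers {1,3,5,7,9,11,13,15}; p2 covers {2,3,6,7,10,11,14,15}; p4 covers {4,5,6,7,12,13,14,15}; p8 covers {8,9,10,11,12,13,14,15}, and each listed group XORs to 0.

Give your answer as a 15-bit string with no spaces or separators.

000001010000010

Place data at non-parity positions: p1 p2 0 p4 0 1 0 p8 0 0 0 0 0 1 0
p1 (pos 1,3,5,7,9,11,13,15): XOR of data positions = 0⊕0⊕0⊕0⊕0⊕0⊕0 = 0
p2 (pos 2,3,6,7,10,11,14,15): XOR of data positions = 0⊕1⊕0⊕0⊕0⊕1⊕0 = 0
p4 (pos 4,5,6,7,12,13,14,15): XOR of data positions = 0⊕1⊕0⊕0⊕0⊕1⊕0 = 0
p8 (pos 8,9,10,11,12,13,14,15): XOR of data positions = 0⊕0⊕0⊕0⊕0⊕1⊕0 = 1
Codeword: 000001010000010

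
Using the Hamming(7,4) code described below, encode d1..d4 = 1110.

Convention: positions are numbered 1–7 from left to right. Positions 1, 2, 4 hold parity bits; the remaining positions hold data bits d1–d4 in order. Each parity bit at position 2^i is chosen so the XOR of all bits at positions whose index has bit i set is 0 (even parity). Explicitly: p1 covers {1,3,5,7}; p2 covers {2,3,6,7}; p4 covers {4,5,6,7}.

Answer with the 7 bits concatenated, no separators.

Place data at non-parity positions: p1 p2 1 p4 1 1 0
p1 (pos 1,3,5,7): XOR of data positions = 1⊕1⊕0 = 0
p2 (pos 2,3,6,7): XOR of data positions = 1⊕1⊕0 = 0
p4 (pos 4,5,6,7): XOR of data positions = 1⊕1⊕0 = 0
Codeword: 0010110

0010110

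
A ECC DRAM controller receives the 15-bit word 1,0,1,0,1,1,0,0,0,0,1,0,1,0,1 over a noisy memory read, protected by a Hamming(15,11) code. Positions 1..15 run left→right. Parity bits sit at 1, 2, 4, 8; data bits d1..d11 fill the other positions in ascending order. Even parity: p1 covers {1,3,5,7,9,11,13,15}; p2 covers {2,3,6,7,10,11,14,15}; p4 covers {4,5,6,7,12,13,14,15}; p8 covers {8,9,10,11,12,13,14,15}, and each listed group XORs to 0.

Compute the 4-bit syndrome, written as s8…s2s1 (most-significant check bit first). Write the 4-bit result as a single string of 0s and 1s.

1000

s1 (pos 1,3,5,7,9,11,13,15): 1⊕1⊕1⊕0⊕0⊕1⊕1⊕1 = 0
s2 (pos 2,3,6,7,10,11,14,15): 0⊕1⊕1⊕0⊕0⊕1⊕0⊕1 = 0
s4 (pos 4,5,6,7,12,13,14,15): 0⊕1⊕1⊕0⊕0⊕1⊕0⊕1 = 0
s8 (pos 8,9,10,11,12,13,14,15): 0⊕0⊕0⊕1⊕0⊕1⊕0⊕1 = 1
Syndrome s8…s1 = 1000 → error at position 8.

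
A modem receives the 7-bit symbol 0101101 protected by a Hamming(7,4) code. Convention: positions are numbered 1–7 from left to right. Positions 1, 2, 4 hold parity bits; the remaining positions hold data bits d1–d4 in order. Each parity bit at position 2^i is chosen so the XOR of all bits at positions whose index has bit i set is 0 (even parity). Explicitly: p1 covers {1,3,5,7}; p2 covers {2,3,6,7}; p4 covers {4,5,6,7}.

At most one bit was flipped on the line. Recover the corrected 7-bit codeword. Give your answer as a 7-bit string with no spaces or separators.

0100101

s1 (pos 1,3,5,7): 0⊕0⊕1⊕1 = 0
s2 (pos 2,3,6,7): 1⊕0⊕0⊕1 = 0
s4 (pos 4,5,6,7): 1⊕1⊕0⊕1 = 1
Syndrome s4…s1 = 100 → error at position 4.
Flip position 4: 0101101 → 0100101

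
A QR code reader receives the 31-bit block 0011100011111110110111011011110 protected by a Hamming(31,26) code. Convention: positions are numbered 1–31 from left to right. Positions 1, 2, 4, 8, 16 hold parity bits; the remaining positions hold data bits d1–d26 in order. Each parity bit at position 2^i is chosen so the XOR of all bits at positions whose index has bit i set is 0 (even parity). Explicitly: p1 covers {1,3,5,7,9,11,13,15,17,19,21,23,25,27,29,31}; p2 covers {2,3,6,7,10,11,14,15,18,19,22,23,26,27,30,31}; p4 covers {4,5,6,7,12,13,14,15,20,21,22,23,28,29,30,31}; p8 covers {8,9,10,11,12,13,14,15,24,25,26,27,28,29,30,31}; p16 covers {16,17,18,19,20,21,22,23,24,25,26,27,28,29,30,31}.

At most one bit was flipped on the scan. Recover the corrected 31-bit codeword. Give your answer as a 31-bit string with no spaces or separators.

0011100011111110110111011001110

s1 (pos 1,3,5,7,9,11,13,15,17,19,21,23,25,27,29,31): 0⊕1⊕1⊕0⊕1⊕1⊕1⊕1⊕1⊕0⊕1⊕0⊕1⊕1⊕1⊕0 = 1
s2 (pos 2,3,6,7,10,11,14,15,18,19,22,23,26,27,30,31): 0⊕1⊕0⊕0⊕1⊕1⊕1⊕1⊕1⊕0⊕1⊕0⊕0⊕1⊕1⊕0 = 1
s4 (pos 4,5,6,7,12,13,14,15,20,21,22,23,28,29,30,31): 1⊕1⊕0⊕0⊕1⊕1⊕1⊕1⊕1⊕1⊕1⊕0⊕1⊕1⊕1⊕0 = 0
s8 (pos 8,9,10,11,12,13,14,15,24,25,26,27,28,29,30,31): 0⊕1⊕1⊕1⊕1⊕1⊕1⊕1⊕1⊕1⊕0⊕1⊕1⊕1⊕1⊕0 = 1
s16 (pos 16,17,18,19,20,21,22,23,24,25,26,27,28,29,30,31): 0⊕1⊕1⊕0⊕1⊕1⊕1⊕0⊕1⊕1⊕0⊕1⊕1⊕1⊕1⊕0 = 1
Syndrome s16…s1 = 11011 → error at position 27.
Flip position 27: 0011100011111110110111011011110 → 0011100011111110110111011001110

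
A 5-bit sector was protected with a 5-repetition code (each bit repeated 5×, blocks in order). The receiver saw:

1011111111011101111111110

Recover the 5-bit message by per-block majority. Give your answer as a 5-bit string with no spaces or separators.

11111

Block 1 (10111): 4 ones → 1
Block 2 (11111): 5 ones → 1
Block 3 (01110): 3 ones → 1
Block 4 (11111): 5 ones → 1
Block 5 (11110): 4 ones → 1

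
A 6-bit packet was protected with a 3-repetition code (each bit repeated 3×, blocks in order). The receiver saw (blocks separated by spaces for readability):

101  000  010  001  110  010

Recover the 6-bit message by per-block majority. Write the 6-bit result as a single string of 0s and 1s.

Block 1 (101): 2 ones → 1
Block 2 (000): 0 ones → 0
Block 3 (010): 1 one → 0
Block 4 (001): 1 one → 0
Block 5 (110): 2 ones → 1
Block 6 (010): 1 one → 0

100010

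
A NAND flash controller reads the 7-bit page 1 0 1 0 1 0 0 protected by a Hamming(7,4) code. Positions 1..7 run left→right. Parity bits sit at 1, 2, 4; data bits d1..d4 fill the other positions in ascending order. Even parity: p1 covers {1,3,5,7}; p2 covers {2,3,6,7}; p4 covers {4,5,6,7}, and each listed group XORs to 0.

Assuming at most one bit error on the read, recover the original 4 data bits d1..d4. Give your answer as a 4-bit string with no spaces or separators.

1101

s1 (pos 1,3,5,7): 1⊕1⊕1⊕0 = 1
s2 (pos 2,3,6,7): 0⊕1⊕0⊕0 = 1
s4 (pos 4,5,6,7): 0⊕1⊕0⊕0 = 1
Syndrome s4…s1 = 111 → error at position 7.
Flip position 7: 1010100 → 1010101
Read data bits from positions 3,5,6,7: 1101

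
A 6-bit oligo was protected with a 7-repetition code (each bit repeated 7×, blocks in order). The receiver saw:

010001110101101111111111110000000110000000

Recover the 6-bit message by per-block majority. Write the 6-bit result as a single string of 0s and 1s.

011100

Block 1 (0100011): 3 ones → 0
Block 2 (1010110): 4 ones → 1
Block 3 (1111111): 7 ones → 1
Block 4 (1111100): 5 ones → 1
Block 5 (0000011): 2 ones → 0
Block 6 (0000000): 0 ones → 0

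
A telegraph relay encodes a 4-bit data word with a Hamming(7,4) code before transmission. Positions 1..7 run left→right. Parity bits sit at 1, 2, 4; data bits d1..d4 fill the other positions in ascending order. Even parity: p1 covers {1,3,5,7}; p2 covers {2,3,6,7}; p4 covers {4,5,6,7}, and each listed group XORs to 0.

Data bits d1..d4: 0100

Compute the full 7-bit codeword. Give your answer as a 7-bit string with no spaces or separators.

Place data at non-parity positions: p1 p2 0 p4 1 0 0
p1 (pos 1,3,5,7): XOR of data positions = 0⊕1⊕0 = 1
p2 (pos 2,3,6,7): XOR of data positions = 0⊕0⊕0 = 0
p4 (pos 4,5,6,7): XOR of data positions = 1⊕0⊕0 = 1
Codeword: 1001100

1001100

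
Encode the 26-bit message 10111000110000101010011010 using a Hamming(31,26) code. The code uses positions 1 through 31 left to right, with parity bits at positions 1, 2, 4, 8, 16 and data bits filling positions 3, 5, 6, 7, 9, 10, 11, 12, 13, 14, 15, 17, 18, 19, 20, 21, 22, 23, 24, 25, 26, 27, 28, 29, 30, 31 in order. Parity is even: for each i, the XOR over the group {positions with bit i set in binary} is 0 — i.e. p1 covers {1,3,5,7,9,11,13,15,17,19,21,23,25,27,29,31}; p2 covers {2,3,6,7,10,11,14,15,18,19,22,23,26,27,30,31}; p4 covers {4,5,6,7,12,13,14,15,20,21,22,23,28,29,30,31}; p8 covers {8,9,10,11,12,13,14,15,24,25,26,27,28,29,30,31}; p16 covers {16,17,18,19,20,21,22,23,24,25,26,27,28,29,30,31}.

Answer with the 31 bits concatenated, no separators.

1110011110001100000101010011010

Place data at non-parity positions: p1 p2 1 p4 0 1 1 p8 1 0 0 0 1 1 0 p16 0 0 0 1 0 1 0 1 0 0 1 1 0 1 0
p1 (pos 1,3,5,7,9,11,13,15,17,19,21,23,25,27,29,31): XOR of data positions = 1⊕0⊕1⊕1⊕0⊕1⊕0⊕0⊕0⊕0⊕0⊕0⊕1⊕0⊕0 = 1
p2 (pos 2,3,6,7,10,11,14,15,18,19,22,23,26,27,30,31): XOR of data positions = 1⊕1⊕1⊕0⊕0⊕1⊕0⊕0⊕0⊕1⊕0⊕0⊕1⊕1⊕0 = 1
p4 (pos 4,5,6,7,12,13,14,15,20,21,22,23,28,29,30,31): XOR of data positions = 0⊕1⊕1⊕0⊕1⊕1⊕0⊕1⊕0⊕1⊕0⊕1⊕0⊕1⊕0 = 0
p8 (pos 8,9,10,11,12,13,14,15,24,25,26,27,28,29,30,31): XOR of data positions = 1⊕0⊕0⊕0⊕1⊕1⊕0⊕1⊕0⊕0⊕1⊕1⊕0⊕1⊕0 = 1
p16 (pos 16,17,18,19,20,21,22,23,24,25,26,27,28,29,30,31): XOR of data positions = 0⊕0⊕0⊕1⊕0⊕1⊕0⊕1⊕0⊕0⊕1⊕1⊕0⊕1⊕0 = 0
Codeword: 1110011110001100000101010011010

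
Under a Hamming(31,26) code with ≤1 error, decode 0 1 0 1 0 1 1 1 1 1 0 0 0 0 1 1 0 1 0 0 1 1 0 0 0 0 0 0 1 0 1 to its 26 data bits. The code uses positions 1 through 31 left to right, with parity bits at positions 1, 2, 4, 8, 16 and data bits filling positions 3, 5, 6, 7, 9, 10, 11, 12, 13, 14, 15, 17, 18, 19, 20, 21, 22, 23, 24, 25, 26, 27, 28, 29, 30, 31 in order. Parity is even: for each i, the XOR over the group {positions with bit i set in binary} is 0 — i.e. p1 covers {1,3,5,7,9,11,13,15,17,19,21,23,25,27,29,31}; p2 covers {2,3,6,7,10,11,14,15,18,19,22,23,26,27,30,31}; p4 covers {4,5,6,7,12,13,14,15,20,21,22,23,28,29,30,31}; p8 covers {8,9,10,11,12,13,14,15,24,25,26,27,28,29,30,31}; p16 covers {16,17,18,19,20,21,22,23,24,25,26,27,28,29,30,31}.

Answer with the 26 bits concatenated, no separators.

00111100001010011000000101

s1 (pos 1,3,5,7,9,11,13,15,17,19,21,23,25,27,29,31): 0⊕0⊕0⊕1⊕1⊕0⊕0⊕1⊕0⊕0⊕1⊕0⊕0⊕0⊕1⊕1 = 0
s2 (pos 2,3,6,7,10,11,14,15,18,19,22,23,26,27,30,31): 1⊕0⊕1⊕1⊕1⊕0⊕0⊕1⊕1⊕0⊕1⊕0⊕0⊕0⊕0⊕1 = 0
s4 (pos 4,5,6,7,12,13,14,15,20,21,22,23,28,29,30,31): 1⊕0⊕1⊕1⊕0⊕0⊕0⊕1⊕0⊕1⊕1⊕0⊕0⊕1⊕0⊕1 = 0
s8 (pos 8,9,10,11,12,13,14,15,24,25,26,27,28,29,30,31): 1⊕1⊕1⊕0⊕0⊕0⊕0⊕1⊕0⊕0⊕0⊕0⊕0⊕1⊕0⊕1 = 0
s16 (pos 16,17,18,19,20,21,22,23,24,25,26,27,28,29,30,31): 1⊕0⊕1⊕0⊕0⊕1⊕1⊕0⊕0⊕0⊕0⊕0⊕0⊕1⊕0⊕1 = 0
Syndrome s16…s1 = 00000 → no error.
Read data bits from positions 3,5,6,7,9,10,11,12,13,14,15,17,18,19,20,21,22,23,24,25,26,27,28,29,30,31: 00111100001010011000000101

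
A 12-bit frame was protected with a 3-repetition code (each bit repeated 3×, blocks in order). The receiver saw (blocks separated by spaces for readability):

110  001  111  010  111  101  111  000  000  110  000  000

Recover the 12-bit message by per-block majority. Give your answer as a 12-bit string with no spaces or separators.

Block 1 (110): 2 ones → 1
Block 2 (001): 1 one → 0
Block 3 (111): 3 ones → 1
Block 4 (010): 1 one → 0
Block 5 (111): 3 ones → 1
Block 6 (101): 2 ones → 1
Block 7 (111): 3 ones → 1
Block 8 (000): 0 ones → 0
Block 9 (000): 0 ones → 0
Block 10 (110): 2 ones → 1
Block 11 (000): 0 ones → 0
Block 12 (000): 0 ones → 0

101011100100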